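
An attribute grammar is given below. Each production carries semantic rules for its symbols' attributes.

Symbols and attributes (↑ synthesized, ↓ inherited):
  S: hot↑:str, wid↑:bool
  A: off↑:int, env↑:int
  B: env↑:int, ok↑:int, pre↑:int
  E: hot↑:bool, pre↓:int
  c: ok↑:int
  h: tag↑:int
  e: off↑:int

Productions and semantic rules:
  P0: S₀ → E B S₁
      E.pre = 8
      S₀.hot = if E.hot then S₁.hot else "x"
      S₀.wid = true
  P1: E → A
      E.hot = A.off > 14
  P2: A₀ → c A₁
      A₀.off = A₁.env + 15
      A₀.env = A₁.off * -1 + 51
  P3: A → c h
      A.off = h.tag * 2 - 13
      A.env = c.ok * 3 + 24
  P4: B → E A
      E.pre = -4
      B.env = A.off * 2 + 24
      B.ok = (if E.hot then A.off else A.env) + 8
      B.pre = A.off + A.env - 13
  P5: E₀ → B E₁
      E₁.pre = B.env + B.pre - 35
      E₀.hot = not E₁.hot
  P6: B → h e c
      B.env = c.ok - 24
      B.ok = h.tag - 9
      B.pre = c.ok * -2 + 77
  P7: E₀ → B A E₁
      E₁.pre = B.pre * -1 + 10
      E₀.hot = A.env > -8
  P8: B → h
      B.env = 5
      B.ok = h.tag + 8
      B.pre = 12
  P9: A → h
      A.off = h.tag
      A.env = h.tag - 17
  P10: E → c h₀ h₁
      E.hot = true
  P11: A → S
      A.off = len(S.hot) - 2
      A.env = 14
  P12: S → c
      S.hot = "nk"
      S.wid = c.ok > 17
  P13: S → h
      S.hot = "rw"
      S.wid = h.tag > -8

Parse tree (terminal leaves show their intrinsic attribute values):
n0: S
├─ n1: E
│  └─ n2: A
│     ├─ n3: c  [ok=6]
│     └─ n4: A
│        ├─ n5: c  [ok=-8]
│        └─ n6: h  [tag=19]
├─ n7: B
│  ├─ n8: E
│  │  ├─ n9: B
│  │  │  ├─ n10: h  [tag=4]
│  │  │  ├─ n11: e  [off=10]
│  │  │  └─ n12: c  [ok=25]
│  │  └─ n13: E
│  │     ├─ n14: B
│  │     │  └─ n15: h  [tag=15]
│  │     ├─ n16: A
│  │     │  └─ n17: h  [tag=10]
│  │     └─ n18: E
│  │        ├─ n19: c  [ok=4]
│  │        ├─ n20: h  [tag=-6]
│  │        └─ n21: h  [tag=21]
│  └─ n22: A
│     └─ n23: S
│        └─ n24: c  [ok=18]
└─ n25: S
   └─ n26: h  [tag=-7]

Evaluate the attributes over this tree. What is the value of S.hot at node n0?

"rw"

1. n1.pre = 8  [8]
2. n3.ok = 6  [terminal]
3. n5.ok = -8  [terminal]
4. n6.tag = 19  [terminal]
5. n4.off = 25  [h.tag * 2 - 13]
6. n4.env = 0  [c.ok * 3 + 24]
7. n2.off = 15  [A₁.env + 15]
8. n2.env = 26  [A₁.off * -1 + 51]
9. n1.hot = true  [A.off > 14]
10. n8.pre = -4  [-4]
11. n10.tag = 4  [terminal]
12. n11.off = 10  [terminal]
13. n12.ok = 25  [terminal]
14. n9.env = 1  [c.ok - 24]
15. n9.ok = -5  [h.tag - 9]
16. n9.pre = 27  [c.ok * -2 + 77]
17. n13.pre = -7  [B.env + B.pre - 35]
18. n15.tag = 15  [terminal]
19. n14.env = 5  [5]
20. n14.ok = 23  [h.tag + 8]
21. n14.pre = 12  [12]
22. n17.tag = 10  [terminal]
23. n16.off = 10  [h.tag]
24. n16.env = -7  [h.tag - 17]
25. n18.pre = -2  [B.pre * -1 + 10]
26. n19.ok = 4  [terminal]
27. n20.tag = -6  [terminal]
28. n21.tag = 21  [terminal]
29. n18.hot = true  [true]
30. n13.hot = true  [A.env > -8]
31. n8.hot = false  [not E₁.hot]
32. n24.ok = 18  [terminal]
33. n23.hot = "nk"  ["nk"]
34. n23.wid = true  [c.ok > 17]
35. n22.off = 0  [len(S.hot) - 2]
36. n22.env = 14  [14]
37. n7.env = 24  [A.off * 2 + 24]
38. n7.ok = 22  [(if E.hot then A.off else A.env) + 8]
39. n7.pre = 1  [A.off + A.env - 13]
40. n26.tag = -7  [terminal]
41. n25.hot = "rw"  ["rw"]
42. n25.wid = true  [h.tag > -8]
43. n0.hot = "rw"  [if E.hot then S₁.hot else "x"]
44. n0.wid = true  [true]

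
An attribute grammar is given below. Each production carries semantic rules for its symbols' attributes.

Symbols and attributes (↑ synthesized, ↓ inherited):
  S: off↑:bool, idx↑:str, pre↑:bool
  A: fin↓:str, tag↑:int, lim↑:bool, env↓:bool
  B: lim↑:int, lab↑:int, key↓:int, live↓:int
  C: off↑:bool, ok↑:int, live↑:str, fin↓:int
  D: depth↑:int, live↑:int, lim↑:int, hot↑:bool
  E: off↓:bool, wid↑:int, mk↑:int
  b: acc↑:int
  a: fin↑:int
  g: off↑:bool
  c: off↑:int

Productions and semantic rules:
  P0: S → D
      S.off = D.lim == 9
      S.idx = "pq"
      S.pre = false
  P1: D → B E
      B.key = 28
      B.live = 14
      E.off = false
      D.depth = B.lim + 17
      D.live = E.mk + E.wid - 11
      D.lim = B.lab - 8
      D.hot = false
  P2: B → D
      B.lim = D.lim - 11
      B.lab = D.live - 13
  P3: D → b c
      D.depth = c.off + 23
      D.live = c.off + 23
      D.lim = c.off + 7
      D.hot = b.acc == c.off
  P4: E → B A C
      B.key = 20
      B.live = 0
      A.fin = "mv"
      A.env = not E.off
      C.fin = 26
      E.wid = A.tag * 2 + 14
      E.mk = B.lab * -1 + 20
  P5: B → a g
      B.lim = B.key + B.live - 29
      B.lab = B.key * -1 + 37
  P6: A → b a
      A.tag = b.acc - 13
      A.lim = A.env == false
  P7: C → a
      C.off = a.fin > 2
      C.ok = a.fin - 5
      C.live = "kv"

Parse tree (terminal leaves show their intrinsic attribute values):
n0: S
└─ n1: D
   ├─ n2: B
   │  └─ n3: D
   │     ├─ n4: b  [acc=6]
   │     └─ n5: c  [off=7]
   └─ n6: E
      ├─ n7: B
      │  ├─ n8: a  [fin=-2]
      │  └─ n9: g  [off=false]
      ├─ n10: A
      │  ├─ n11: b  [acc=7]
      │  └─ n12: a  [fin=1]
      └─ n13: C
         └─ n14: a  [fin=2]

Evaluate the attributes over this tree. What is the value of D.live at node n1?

1. n2.key = 28  [28]
2. n2.live = 14  [14]
3. n4.acc = 6  [terminal]
4. n5.off = 7  [terminal]
5. n3.depth = 30  [c.off + 23]
6. n3.live = 30  [c.off + 23]
7. n3.lim = 14  [c.off + 7]
8. n3.hot = false  [b.acc == c.off]
9. n2.lim = 3  [D.lim - 11]
10. n2.lab = 17  [D.live - 13]
11. n6.off = false  [false]
12. n7.key = 20  [20]
13. n7.live = 0  [0]
14. n8.fin = -2  [terminal]
15. n9.off = false  [terminal]
16. n7.lim = -9  [B.key + B.live - 29]
17. n7.lab = 17  [B.key * -1 + 37]
18. n10.fin = "mv"  ["mv"]
19. n10.env = true  [not E.off]
20. n11.acc = 7  [terminal]
21. n12.fin = 1  [terminal]
22. n10.tag = -6  [b.acc - 13]
23. n10.lim = false  [A.env == false]
24. n13.fin = 26  [26]
25. n14.fin = 2  [terminal]
26. n13.off = false  [a.fin > 2]
27. n13.ok = -3  [a.fin - 5]
28. n13.live = "kv"  ["kv"]
29. n6.wid = 2  [A.tag * 2 + 14]
30. n6.mk = 3  [B.lab * -1 + 20]
31. n1.depth = 20  [B.lim + 17]
32. n1.live = -6  [E.mk + E.wid - 11]
33. n1.lim = 9  [B.lab - 8]
34. n1.hot = false  [false]
35. n0.off = true  [D.lim == 9]
36. n0.idx = "pq"  ["pq"]
37. n0.pre = false  [false]

-6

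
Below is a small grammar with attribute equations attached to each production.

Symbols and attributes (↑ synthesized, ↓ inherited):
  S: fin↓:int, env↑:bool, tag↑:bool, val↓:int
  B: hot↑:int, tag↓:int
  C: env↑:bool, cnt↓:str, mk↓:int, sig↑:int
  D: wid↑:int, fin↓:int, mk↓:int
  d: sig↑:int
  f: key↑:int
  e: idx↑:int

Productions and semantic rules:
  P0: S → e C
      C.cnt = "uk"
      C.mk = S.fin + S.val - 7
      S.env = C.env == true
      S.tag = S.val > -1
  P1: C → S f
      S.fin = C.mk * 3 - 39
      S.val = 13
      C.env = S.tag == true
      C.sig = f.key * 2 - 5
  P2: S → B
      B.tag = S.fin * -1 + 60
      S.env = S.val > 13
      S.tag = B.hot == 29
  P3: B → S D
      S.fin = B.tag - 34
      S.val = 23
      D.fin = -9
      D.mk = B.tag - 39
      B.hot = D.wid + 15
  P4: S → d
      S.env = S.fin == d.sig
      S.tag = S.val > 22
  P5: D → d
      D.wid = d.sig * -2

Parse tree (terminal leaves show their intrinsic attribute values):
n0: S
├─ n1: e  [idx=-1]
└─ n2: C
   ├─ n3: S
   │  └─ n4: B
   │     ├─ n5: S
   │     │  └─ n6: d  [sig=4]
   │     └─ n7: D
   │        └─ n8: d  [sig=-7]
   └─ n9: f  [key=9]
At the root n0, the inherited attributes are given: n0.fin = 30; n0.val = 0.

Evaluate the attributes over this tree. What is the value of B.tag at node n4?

30

1. n0.fin = 30  [given at root]
2. n0.val = 0  [given at root]
3. n1.idx = -1  [terminal]
4. n2.cnt = "uk"  ["uk"]
5. n2.mk = 23  [S.fin + S.val - 7]
6. n3.fin = 30  [C.mk * 3 - 39]
7. n3.val = 13  [13]
8. n4.tag = 30  [S.fin * -1 + 60]
9. n5.fin = -4  [B.tag - 34]
10. n5.val = 23  [23]
11. n6.sig = 4  [terminal]
12. n5.env = false  [S.fin == d.sig]
13. n5.tag = true  [S.val > 22]
14. n7.fin = -9  [-9]
15. n7.mk = -9  [B.tag - 39]
16. n8.sig = -7  [terminal]
17. n7.wid = 14  [d.sig * -2]
18. n4.hot = 29  [D.wid + 15]
19. n3.env = false  [S.val > 13]
20. n3.tag = true  [B.hot == 29]
21. n9.key = 9  [terminal]
22. n2.env = true  [S.tag == true]
23. n2.sig = 13  [f.key * 2 - 5]
24. n0.env = true  [C.env == true]
25. n0.tag = true  [S.val > -1]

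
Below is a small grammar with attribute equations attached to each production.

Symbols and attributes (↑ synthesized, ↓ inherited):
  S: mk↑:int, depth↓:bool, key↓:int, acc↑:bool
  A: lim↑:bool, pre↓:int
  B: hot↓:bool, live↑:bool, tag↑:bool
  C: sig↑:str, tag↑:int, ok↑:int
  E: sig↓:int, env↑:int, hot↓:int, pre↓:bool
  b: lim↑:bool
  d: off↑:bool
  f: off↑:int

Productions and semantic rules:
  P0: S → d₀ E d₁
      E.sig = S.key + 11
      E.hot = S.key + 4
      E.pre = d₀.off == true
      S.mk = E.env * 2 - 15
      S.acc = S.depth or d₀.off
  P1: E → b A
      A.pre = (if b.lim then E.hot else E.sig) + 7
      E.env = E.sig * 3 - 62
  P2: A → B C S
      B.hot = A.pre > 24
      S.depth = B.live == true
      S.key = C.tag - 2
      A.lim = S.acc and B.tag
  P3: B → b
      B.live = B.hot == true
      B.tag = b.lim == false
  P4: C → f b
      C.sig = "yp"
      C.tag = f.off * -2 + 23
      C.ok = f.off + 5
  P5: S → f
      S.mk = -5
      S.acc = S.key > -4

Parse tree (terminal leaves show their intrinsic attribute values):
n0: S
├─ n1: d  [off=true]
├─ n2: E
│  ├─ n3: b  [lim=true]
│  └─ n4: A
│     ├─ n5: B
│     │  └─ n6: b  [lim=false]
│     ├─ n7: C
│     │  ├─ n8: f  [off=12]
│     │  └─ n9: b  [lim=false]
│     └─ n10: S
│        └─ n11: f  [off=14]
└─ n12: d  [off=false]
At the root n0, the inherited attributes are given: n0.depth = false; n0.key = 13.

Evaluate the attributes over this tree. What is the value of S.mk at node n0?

5

1. n0.depth = false  [given at root]
2. n0.key = 13  [given at root]
3. n1.off = true  [terminal]
4. n2.sig = 24  [S.key + 11]
5. n2.hot = 17  [S.key + 4]
6. n2.pre = true  [d₀.off == true]
7. n3.lim = true  [terminal]
8. n4.pre = 24  [(if b.lim then E.hot else E.sig) + 7]
9. n5.hot = false  [A.pre > 24]
10. n6.lim = false  [terminal]
11. n5.live = false  [B.hot == true]
12. n5.tag = true  [b.lim == false]
13. n8.off = 12  [terminal]
14. n9.lim = false  [terminal]
15. n7.sig = "yp"  ["yp"]
16. n7.tag = -1  [f.off * -2 + 23]
17. n7.ok = 17  [f.off + 5]
18. n10.depth = false  [B.live == true]
19. n10.key = -3  [C.tag - 2]
20. n11.off = 14  [terminal]
21. n10.mk = -5  [-5]
22. n10.acc = true  [S.key > -4]
23. n4.lim = true  [S.acc and B.tag]
24. n2.env = 10  [E.sig * 3 - 62]
25. n12.off = false  [terminal]
26. n0.mk = 5  [E.env * 2 - 15]
27. n0.acc = true  [S.depth or d₀.off]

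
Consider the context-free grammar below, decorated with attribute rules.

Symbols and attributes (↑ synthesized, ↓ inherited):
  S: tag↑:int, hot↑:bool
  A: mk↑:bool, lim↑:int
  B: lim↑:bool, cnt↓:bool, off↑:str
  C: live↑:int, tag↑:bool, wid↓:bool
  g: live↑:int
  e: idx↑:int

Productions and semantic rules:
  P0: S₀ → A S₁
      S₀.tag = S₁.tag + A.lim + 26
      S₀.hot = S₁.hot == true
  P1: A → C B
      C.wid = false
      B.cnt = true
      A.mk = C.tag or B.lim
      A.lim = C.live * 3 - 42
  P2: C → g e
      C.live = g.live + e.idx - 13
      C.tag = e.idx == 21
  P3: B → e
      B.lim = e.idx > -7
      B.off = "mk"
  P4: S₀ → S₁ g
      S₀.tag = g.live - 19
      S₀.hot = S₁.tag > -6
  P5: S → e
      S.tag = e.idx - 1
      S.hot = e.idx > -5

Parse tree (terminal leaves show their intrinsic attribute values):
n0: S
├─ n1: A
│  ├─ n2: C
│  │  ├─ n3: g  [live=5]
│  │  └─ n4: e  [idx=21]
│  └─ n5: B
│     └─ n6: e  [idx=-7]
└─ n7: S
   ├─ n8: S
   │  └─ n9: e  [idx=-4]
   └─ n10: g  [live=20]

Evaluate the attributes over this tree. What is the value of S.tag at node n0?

1. n2.wid = false  [false]
2. n3.live = 5  [terminal]
3. n4.idx = 21  [terminal]
4. n2.live = 13  [g.live + e.idx - 13]
5. n2.tag = true  [e.idx == 21]
6. n5.cnt = true  [true]
7. n6.idx = -7  [terminal]
8. n5.lim = false  [e.idx > -7]
9. n5.off = "mk"  ["mk"]
10. n1.mk = true  [C.tag or B.lim]
11. n1.lim = -3  [C.live * 3 - 42]
12. n9.idx = -4  [terminal]
13. n8.tag = -5  [e.idx - 1]
14. n8.hot = true  [e.idx > -5]
15. n10.live = 20  [terminal]
16. n7.tag = 1  [g.live - 19]
17. n7.hot = true  [S₁.tag > -6]
18. n0.tag = 24  [S₁.tag + A.lim + 26]
19. n0.hot = true  [S₁.hot == true]

24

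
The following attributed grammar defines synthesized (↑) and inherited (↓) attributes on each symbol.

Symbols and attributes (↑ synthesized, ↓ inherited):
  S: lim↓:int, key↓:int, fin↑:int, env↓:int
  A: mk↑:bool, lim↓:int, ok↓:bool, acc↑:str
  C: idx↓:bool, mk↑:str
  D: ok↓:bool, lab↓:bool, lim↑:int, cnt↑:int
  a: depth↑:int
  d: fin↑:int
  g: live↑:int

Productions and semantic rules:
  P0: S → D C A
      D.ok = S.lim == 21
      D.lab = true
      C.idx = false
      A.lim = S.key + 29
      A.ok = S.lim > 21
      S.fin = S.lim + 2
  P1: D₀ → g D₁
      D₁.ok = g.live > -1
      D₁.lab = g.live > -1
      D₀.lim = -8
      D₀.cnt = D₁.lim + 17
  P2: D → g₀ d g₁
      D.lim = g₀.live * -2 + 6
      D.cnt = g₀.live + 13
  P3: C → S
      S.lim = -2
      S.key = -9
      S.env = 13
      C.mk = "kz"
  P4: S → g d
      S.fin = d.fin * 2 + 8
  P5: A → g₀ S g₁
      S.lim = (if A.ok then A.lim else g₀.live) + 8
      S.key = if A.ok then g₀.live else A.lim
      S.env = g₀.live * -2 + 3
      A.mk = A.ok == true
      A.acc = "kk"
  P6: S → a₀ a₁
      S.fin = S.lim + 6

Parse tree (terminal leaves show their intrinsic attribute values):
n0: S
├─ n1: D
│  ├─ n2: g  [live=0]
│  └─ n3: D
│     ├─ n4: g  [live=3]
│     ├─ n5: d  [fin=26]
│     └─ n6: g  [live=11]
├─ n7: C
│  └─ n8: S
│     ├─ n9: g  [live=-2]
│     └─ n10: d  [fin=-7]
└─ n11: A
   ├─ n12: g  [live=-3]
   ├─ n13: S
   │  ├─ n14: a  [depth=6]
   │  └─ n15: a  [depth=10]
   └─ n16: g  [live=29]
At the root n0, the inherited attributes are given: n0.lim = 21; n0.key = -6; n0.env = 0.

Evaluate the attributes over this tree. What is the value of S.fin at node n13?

11

1. n0.lim = 21  [given at root]
2. n0.key = -6  [given at root]
3. n0.env = 0  [given at root]
4. n1.ok = true  [S.lim == 21]
5. n1.lab = true  [true]
6. n2.live = 0  [terminal]
7. n3.ok = true  [g.live > -1]
8. n3.lab = true  [g.live > -1]
9. n4.live = 3  [terminal]
10. n5.fin = 26  [terminal]
11. n6.live = 11  [terminal]
12. n3.lim = 0  [g₀.live * -2 + 6]
13. n3.cnt = 16  [g₀.live + 13]
14. n1.lim = -8  [-8]
15. n1.cnt = 17  [D₁.lim + 17]
16. n7.idx = false  [false]
17. n8.lim = -2  [-2]
18. n8.key = -9  [-9]
19. n8.env = 13  [13]
20. n9.live = -2  [terminal]
21. n10.fin = -7  [terminal]
22. n8.fin = -6  [d.fin * 2 + 8]
23. n7.mk = "kz"  ["kz"]
24. n11.lim = 23  [S.key + 29]
25. n11.ok = false  [S.lim > 21]
26. n12.live = -3  [terminal]
27. n13.lim = 5  [(if A.ok then A.lim else g₀.live) + 8]
28. n13.key = 23  [if A.ok then g₀.live else A.lim]
29. n13.env = 9  [g₀.live * -2 + 3]
30. n14.depth = 6  [terminal]
31. n15.depth = 10  [terminal]
32. n13.fin = 11  [S.lim + 6]
33. n16.live = 29  [terminal]
34. n11.mk = false  [A.ok == true]
35. n11.acc = "kk"  ["kk"]
36. n0.fin = 23  [S.lim + 2]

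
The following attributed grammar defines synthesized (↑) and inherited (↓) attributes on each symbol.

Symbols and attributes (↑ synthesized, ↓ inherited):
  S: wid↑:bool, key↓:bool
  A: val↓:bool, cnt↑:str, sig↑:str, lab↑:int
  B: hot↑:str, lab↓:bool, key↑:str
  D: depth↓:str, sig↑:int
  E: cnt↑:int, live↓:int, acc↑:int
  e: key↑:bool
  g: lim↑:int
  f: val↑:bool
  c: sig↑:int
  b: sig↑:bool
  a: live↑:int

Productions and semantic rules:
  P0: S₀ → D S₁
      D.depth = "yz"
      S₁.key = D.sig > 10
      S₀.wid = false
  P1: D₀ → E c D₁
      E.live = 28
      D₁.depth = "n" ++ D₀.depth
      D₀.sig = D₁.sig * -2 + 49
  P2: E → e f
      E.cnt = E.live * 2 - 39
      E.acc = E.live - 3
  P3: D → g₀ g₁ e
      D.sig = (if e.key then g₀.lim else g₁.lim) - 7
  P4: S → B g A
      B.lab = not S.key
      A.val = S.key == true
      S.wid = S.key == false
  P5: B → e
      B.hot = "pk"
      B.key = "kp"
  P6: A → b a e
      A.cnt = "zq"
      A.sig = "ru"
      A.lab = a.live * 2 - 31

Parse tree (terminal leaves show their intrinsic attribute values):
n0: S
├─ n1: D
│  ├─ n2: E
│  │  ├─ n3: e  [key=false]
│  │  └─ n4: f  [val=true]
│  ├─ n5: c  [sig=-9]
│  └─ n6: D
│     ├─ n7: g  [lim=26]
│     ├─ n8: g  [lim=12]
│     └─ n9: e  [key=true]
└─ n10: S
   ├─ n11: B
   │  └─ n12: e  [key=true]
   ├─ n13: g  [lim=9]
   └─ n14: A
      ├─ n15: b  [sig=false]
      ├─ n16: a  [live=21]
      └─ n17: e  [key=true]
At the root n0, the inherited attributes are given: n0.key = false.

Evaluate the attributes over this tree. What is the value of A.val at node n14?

true

1. n0.key = false  [given at root]
2. n1.depth = "yz"  ["yz"]
3. n2.live = 28  [28]
4. n3.key = false  [terminal]
5. n4.val = true  [terminal]
6. n2.cnt = 17  [E.live * 2 - 39]
7. n2.acc = 25  [E.live - 3]
8. n5.sig = -9  [terminal]
9. n6.depth = "nyz"  ["n" ++ D₀.depth]
10. n7.lim = 26  [terminal]
11. n8.lim = 12  [terminal]
12. n9.key = true  [terminal]
13. n6.sig = 19  [(if e.key then g₀.lim else g₁.lim) - 7]
14. n1.sig = 11  [D₁.sig * -2 + 49]
15. n10.key = true  [D.sig > 10]
16. n11.lab = false  [not S.key]
17. n12.key = true  [terminal]
18. n11.hot = "pk"  ["pk"]
19. n11.key = "kp"  ["kp"]
20. n13.lim = 9  [terminal]
21. n14.val = true  [S.key == true]
22. n15.sig = false  [terminal]
23. n16.live = 21  [terminal]
24. n17.key = true  [terminal]
25. n14.cnt = "zq"  ["zq"]
26. n14.sig = "ru"  ["ru"]
27. n14.lab = 11  [a.live * 2 - 31]
28. n10.wid = false  [S.key == false]
29. n0.wid = false  [false]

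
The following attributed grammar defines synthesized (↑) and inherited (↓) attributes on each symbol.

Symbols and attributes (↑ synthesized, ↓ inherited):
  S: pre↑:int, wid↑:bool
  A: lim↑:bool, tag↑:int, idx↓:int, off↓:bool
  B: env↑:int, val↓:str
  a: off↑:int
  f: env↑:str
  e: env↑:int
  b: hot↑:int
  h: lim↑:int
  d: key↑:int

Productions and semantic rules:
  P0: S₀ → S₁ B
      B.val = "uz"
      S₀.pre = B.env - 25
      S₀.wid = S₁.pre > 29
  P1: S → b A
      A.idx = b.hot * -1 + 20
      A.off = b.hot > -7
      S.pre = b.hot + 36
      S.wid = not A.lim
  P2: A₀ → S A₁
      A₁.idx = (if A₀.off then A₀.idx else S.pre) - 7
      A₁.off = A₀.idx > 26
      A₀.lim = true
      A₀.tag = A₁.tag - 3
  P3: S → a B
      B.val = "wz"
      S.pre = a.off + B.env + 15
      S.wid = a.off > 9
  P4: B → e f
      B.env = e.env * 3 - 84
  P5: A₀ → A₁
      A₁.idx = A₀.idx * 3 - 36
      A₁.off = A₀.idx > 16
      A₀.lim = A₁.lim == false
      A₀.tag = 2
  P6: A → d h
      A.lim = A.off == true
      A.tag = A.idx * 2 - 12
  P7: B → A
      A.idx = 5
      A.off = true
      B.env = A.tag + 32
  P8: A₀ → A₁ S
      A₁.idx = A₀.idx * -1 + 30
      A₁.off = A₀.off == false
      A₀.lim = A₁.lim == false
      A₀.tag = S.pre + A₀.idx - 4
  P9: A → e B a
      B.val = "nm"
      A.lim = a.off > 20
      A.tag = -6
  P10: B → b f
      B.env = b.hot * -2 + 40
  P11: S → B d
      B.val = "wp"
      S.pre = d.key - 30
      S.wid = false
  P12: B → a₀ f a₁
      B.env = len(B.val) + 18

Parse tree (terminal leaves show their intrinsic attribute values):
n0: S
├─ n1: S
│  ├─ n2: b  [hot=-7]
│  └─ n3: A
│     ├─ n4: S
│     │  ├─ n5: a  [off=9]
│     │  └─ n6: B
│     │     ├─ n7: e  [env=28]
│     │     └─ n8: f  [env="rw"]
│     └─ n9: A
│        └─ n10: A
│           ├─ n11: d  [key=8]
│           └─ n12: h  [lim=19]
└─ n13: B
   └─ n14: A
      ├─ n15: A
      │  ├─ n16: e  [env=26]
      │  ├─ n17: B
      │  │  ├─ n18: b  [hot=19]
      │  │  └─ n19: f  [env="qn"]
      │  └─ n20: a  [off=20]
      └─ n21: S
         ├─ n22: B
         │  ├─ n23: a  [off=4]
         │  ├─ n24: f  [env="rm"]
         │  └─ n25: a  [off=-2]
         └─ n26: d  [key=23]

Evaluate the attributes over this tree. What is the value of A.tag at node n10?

1. n2.hot = -7  [terminal]
2. n3.idx = 27  [b.hot * -1 + 20]
3. n3.off = false  [b.hot > -7]
4. n5.off = 9  [terminal]
5. n6.val = "wz"  ["wz"]
6. n7.env = 28  [terminal]
7. n8.env = "rw"  [terminal]
8. n6.env = 0  [e.env * 3 - 84]
9. n4.pre = 24  [a.off + B.env + 15]
10. n4.wid = false  [a.off > 9]
11. n9.idx = 17  [(if A₀.off then A₀.idx else S.pre) - 7]
12. n9.off = true  [A₀.idx > 26]
13. n10.idx = 15  [A₀.idx * 3 - 36]
14. n10.off = true  [A₀.idx > 16]
15. n11.key = 8  [terminal]
16. n12.lim = 19  [terminal]
17. n10.lim = true  [A.off == true]
18. n10.tag = 18  [A.idx * 2 - 12]
19. n9.lim = false  [A₁.lim == false]
20. n9.tag = 2  [2]
21. n3.lim = true  [true]
22. n3.tag = -1  [A₁.tag - 3]
23. n1.pre = 29  [b.hot + 36]
24. n1.wid = false  [not A.lim]
25. n13.val = "uz"  ["uz"]
26. n14.idx = 5  [5]
27. n14.off = true  [true]
28. n15.idx = 25  [A₀.idx * -1 + 30]
29. n15.off = false  [A₀.off == false]
30. n16.env = 26  [terminal]
31. n17.val = "nm"  ["nm"]
32. n18.hot = 19  [terminal]
33. n19.env = "qn"  [terminal]
34. n17.env = 2  [b.hot * -2 + 40]
35. n20.off = 20  [terminal]
36. n15.lim = false  [a.off > 20]
37. n15.tag = -6  [-6]
38. n22.val = "wp"  ["wp"]
39. n23.off = 4  [terminal]
40. n24.env = "rm"  [terminal]
41. n25.off = -2  [terminal]
42. n22.env = 20  [len(B.val) + 18]
43. n26.key = 23  [terminal]
44. n21.pre = -7  [d.key - 30]
45. n21.wid = false  [false]
46. n14.lim = true  [A₁.lim == false]
47. n14.tag = -6  [S.pre + A₀.idx - 4]
48. n13.env = 26  [A.tag + 32]
49. n0.pre = 1  [B.env - 25]
50. n0.wid = false  [S₁.pre > 29]

18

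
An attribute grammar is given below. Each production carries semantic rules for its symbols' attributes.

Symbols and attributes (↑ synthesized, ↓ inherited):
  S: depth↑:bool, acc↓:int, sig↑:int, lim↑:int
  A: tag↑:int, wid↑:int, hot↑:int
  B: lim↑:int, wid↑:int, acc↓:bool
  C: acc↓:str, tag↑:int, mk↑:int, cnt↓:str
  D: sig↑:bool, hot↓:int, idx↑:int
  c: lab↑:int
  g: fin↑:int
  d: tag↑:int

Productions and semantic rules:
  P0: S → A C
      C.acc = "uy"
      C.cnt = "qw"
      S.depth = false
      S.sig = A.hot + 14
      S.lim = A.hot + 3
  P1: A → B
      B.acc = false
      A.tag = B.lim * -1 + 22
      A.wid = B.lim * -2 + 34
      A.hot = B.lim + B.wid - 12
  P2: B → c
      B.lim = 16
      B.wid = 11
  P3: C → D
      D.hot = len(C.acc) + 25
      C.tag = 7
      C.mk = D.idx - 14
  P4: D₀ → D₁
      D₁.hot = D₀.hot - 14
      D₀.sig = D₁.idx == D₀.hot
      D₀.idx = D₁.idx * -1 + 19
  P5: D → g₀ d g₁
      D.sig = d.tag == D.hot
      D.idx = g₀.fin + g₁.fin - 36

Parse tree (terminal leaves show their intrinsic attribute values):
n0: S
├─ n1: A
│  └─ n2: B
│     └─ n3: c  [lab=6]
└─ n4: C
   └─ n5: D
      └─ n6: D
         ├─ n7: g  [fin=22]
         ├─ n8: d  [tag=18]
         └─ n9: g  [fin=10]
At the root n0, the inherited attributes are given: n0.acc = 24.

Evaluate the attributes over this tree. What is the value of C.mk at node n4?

1. n0.acc = 24  [given at root]
2. n2.acc = false  [false]
3. n3.lab = 6  [terminal]
4. n2.lim = 16  [16]
5. n2.wid = 11  [11]
6. n1.tag = 6  [B.lim * -1 + 22]
7. n1.wid = 2  [B.lim * -2 + 34]
8. n1.hot = 15  [B.lim + B.wid - 12]
9. n4.acc = "uy"  ["uy"]
10. n4.cnt = "qw"  ["qw"]
11. n5.hot = 27  [len(C.acc) + 25]
12. n6.hot = 13  [D₀.hot - 14]
13. n7.fin = 22  [terminal]
14. n8.tag = 18  [terminal]
15. n9.fin = 10  [terminal]
16. n6.sig = false  [d.tag == D.hot]
17. n6.idx = -4  [g₀.fin + g₁.fin - 36]
18. n5.sig = false  [D₁.idx == D₀.hot]
19. n5.idx = 23  [D₁.idx * -1 + 19]
20. n4.tag = 7  [7]
21. n4.mk = 9  [D.idx - 14]
22. n0.depth = false  [false]
23. n0.sig = 29  [A.hot + 14]
24. n0.lim = 18  [A.hot + 3]

9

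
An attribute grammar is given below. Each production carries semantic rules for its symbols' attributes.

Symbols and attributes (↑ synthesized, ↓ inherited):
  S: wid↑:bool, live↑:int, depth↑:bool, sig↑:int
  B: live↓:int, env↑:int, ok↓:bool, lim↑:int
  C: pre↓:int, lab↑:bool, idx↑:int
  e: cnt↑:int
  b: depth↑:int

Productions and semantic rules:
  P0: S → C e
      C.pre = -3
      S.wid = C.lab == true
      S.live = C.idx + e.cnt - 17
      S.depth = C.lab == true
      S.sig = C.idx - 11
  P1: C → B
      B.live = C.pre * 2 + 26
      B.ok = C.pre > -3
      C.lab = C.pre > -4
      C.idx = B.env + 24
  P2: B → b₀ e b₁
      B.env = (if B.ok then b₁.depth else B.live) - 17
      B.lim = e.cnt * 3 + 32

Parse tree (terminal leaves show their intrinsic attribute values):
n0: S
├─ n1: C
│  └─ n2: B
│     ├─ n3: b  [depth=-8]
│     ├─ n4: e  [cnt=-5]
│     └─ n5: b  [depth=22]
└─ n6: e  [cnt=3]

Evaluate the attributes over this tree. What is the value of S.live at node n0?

13

1. n1.pre = -3  [-3]
2. n2.live = 20  [C.pre * 2 + 26]
3. n2.ok = false  [C.pre > -3]
4. n3.depth = -8  [terminal]
5. n4.cnt = -5  [terminal]
6. n5.depth = 22  [terminal]
7. n2.env = 3  [(if B.ok then b₁.depth else B.live) - 17]
8. n2.lim = 17  [e.cnt * 3 + 32]
9. n1.lab = true  [C.pre > -4]
10. n1.idx = 27  [B.env + 24]
11. n6.cnt = 3  [terminal]
12. n0.wid = true  [C.lab == true]
13. n0.live = 13  [C.idx + e.cnt - 17]
14. n0.depth = true  [C.lab == true]
15. n0.sig = 16  [C.idx - 11]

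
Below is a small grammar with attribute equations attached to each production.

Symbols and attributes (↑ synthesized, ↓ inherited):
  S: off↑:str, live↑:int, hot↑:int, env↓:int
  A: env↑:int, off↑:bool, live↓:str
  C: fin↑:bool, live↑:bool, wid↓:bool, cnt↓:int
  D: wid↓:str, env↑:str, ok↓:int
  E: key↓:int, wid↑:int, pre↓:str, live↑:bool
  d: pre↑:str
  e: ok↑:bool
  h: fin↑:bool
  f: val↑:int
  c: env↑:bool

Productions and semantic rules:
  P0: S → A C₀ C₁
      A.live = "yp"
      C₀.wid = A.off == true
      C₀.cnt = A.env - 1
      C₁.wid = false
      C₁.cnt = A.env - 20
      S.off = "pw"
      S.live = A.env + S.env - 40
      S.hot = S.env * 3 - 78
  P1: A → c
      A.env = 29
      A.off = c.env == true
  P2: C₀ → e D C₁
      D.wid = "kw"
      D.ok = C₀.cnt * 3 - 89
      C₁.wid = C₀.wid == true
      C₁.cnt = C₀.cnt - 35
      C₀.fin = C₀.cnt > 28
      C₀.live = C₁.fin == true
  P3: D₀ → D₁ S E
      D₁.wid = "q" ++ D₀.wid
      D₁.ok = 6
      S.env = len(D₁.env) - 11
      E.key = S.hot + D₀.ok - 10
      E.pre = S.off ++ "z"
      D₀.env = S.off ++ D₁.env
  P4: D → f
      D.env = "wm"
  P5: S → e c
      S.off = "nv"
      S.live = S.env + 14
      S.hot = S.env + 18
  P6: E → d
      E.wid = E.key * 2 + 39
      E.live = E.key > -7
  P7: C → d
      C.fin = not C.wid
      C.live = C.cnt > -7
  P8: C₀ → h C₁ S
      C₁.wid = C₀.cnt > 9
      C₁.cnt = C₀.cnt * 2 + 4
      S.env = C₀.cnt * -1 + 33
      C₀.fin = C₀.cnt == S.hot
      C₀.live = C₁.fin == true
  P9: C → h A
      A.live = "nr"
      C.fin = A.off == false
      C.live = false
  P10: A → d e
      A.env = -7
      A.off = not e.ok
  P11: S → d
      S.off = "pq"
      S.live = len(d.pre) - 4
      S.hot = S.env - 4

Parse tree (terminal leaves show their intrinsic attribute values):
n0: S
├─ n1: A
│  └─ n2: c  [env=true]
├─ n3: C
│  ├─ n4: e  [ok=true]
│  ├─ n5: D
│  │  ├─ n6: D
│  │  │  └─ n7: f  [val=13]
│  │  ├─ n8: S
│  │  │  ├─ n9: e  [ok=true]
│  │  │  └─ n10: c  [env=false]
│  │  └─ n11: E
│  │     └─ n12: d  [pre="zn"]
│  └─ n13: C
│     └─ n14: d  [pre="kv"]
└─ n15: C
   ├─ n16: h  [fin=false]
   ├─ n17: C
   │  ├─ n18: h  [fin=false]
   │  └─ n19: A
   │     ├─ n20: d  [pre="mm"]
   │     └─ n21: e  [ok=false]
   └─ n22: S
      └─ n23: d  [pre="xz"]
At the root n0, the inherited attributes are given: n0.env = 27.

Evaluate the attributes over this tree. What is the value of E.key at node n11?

1. n0.env = 27  [given at root]
2. n1.live = "yp"  ["yp"]
3. n2.env = true  [terminal]
4. n1.env = 29  [29]
5. n1.off = true  [c.env == true]
6. n3.wid = true  [A.off == true]
7. n3.cnt = 28  [A.env - 1]
8. n4.ok = true  [terminal]
9. n5.wid = "kw"  ["kw"]
10. n5.ok = -5  [C₀.cnt * 3 - 89]
11. n6.wid = "qkw"  ["q" ++ D₀.wid]
12. n6.ok = 6  [6]
13. n7.val = 13  [terminal]
14. n6.env = "wm"  ["wm"]
15. n8.env = -9  [len(D₁.env) - 11]
16. n9.ok = true  [terminal]
17. n10.env = false  [terminal]
18. n8.off = "nv"  ["nv"]
19. n8.live = 5  [S.env + 14]
20. n8.hot = 9  [S.env + 18]
21. n11.key = -6  [S.hot + D₀.ok - 10]
22. n11.pre = "nvz"  [S.off ++ "z"]
23. n12.pre = "zn"  [terminal]
24. n11.wid = 27  [E.key * 2 + 39]
25. n11.live = true  [E.key > -7]
26. n5.env = "nvwm"  [S.off ++ D₁.env]
27. n13.wid = true  [C₀.wid == true]
28. n13.cnt = -7  [C₀.cnt - 35]
29. n14.pre = "kv"  [terminal]
30. n13.fin = false  [not C.wid]
31. n13.live = false  [C.cnt > -7]
32. n3.fin = false  [C₀.cnt > 28]
33. n3.live = false  [C₁.fin == true]
34. n15.wid = false  [false]
35. n15.cnt = 9  [A.env - 20]
36. n16.fin = false  [terminal]
37. n17.wid = false  [C₀.cnt > 9]
38. n17.cnt = 22  [C₀.cnt * 2 + 4]
39. n18.fin = false  [terminal]
40. n19.live = "nr"  ["nr"]
41. n20.pre = "mm"  [terminal]
42. n21.ok = false  [terminal]
43. n19.env = -7  [-7]
44. n19.off = true  [not e.ok]
45. n17.fin = false  [A.off == false]
46. n17.live = false  [false]
47. n22.env = 24  [C₀.cnt * -1 + 33]
48. n23.pre = "xz"  [terminal]
49. n22.off = "pq"  ["pq"]
50. n22.live = -2  [len(d.pre) - 4]
51. n22.hot = 20  [S.env - 4]
52. n15.fin = false  [C₀.cnt == S.hot]
53. n15.live = false  [C₁.fin == true]
54. n0.off = "pw"  ["pw"]
55. n0.live = 16  [A.env + S.env - 40]
56. n0.hot = 3  [S.env * 3 - 78]

-6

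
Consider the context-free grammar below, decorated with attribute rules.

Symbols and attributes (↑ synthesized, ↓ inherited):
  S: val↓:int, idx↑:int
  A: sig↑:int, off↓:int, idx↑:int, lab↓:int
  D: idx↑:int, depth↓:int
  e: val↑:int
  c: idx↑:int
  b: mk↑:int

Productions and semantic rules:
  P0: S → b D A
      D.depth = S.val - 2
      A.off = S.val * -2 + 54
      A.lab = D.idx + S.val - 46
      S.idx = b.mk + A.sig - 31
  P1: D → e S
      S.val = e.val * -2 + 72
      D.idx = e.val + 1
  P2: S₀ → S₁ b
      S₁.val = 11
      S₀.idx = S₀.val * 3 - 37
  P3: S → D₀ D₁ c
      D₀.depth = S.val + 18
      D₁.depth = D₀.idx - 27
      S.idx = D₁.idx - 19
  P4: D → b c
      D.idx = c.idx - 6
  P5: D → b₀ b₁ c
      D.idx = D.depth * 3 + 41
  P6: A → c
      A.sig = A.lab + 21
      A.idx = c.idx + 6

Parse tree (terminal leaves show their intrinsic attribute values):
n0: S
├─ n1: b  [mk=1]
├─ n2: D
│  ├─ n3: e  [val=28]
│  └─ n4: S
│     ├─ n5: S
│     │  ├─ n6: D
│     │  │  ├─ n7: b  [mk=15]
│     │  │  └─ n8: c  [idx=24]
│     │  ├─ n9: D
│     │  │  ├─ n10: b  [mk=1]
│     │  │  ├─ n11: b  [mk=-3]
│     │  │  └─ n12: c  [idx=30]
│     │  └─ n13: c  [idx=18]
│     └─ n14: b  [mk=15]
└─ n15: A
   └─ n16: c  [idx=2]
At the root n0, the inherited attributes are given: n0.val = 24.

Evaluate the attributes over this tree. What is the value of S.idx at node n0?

-2

1. n0.val = 24  [given at root]
2. n1.mk = 1  [terminal]
3. n2.depth = 22  [S.val - 2]
4. n3.val = 28  [terminal]
5. n4.val = 16  [e.val * -2 + 72]
6. n5.val = 11  [11]
7. n6.depth = 29  [S.val + 18]
8. n7.mk = 15  [terminal]
9. n8.idx = 24  [terminal]
10. n6.idx = 18  [c.idx - 6]
11. n9.depth = -9  [D₀.idx - 27]
12. n10.mk = 1  [terminal]
13. n11.mk = -3  [terminal]
14. n12.idx = 30  [terminal]
15. n9.idx = 14  [D.depth * 3 + 41]
16. n13.idx = 18  [terminal]
17. n5.idx = -5  [D₁.idx - 19]
18. n14.mk = 15  [terminal]
19. n4.idx = 11  [S₀.val * 3 - 37]
20. n2.idx = 29  [e.val + 1]
21. n15.off = 6  [S.val * -2 + 54]
22. n15.lab = 7  [D.idx + S.val - 46]
23. n16.idx = 2  [terminal]
24. n15.sig = 28  [A.lab + 21]
25. n15.idx = 8  [c.idx + 6]
26. n0.idx = -2  [b.mk + A.sig - 31]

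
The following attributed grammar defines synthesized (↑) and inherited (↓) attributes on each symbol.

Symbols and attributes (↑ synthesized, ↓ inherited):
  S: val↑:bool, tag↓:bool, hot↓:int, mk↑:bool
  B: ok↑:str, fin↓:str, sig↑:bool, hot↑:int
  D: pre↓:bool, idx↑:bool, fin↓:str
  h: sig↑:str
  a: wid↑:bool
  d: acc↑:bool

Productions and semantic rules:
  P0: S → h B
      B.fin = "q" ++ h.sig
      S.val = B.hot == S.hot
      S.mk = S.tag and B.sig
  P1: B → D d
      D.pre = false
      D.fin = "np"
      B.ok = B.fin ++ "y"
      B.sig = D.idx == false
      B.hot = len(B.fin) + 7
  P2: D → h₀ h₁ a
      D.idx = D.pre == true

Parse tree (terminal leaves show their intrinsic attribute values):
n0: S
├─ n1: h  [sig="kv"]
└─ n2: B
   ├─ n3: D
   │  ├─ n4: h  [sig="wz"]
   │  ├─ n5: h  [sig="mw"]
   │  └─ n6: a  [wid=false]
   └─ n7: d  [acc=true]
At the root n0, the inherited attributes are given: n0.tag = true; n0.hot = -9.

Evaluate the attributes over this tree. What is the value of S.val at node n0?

1. n0.tag = true  [given at root]
2. n0.hot = -9  [given at root]
3. n1.sig = "kv"  [terminal]
4. n2.fin = "qkv"  ["q" ++ h.sig]
5. n3.pre = false  [false]
6. n3.fin = "np"  ["np"]
7. n4.sig = "wz"  [terminal]
8. n5.sig = "mw"  [terminal]
9. n6.wid = false  [terminal]
10. n3.idx = false  [D.pre == true]
11. n7.acc = true  [terminal]
12. n2.ok = "qkvy"  [B.fin ++ "y"]
13. n2.sig = true  [D.idx == false]
14. n2.hot = 10  [len(B.fin) + 7]
15. n0.val = false  [B.hot == S.hot]
16. n0.mk = true  [S.tag and B.sig]

false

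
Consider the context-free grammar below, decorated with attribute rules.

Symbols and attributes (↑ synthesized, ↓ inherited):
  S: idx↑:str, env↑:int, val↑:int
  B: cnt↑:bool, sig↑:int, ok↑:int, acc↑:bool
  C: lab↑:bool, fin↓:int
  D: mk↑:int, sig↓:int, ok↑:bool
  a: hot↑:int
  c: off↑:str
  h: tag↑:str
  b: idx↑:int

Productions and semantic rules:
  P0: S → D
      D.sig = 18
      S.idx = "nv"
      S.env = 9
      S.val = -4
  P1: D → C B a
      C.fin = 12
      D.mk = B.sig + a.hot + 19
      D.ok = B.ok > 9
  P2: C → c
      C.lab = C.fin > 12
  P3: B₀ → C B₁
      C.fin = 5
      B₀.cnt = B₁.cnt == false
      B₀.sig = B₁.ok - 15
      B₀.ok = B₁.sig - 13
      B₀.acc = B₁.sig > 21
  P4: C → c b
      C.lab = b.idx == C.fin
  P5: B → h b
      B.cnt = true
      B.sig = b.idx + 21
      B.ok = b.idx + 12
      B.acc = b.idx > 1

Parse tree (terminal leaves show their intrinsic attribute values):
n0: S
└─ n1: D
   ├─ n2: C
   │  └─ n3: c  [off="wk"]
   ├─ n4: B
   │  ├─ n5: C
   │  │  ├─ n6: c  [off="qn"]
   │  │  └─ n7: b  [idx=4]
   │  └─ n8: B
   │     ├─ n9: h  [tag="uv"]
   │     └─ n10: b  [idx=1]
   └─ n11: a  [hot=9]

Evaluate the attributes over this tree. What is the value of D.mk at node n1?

26

1. n1.sig = 18  [18]
2. n2.fin = 12  [12]
3. n3.off = "wk"  [terminal]
4. n2.lab = false  [C.fin > 12]
5. n5.fin = 5  [5]
6. n6.off = "qn"  [terminal]
7. n7.idx = 4  [terminal]
8. n5.lab = false  [b.idx == C.fin]
9. n9.tag = "uv"  [terminal]
10. n10.idx = 1  [terminal]
11. n8.cnt = true  [true]
12. n8.sig = 22  [b.idx + 21]
13. n8.ok = 13  [b.idx + 12]
14. n8.acc = false  [b.idx > 1]
15. n4.cnt = false  [B₁.cnt == false]
16. n4.sig = -2  [B₁.ok - 15]
17. n4.ok = 9  [B₁.sig - 13]
18. n4.acc = true  [B₁.sig > 21]
19. n11.hot = 9  [terminal]
20. n1.mk = 26  [B.sig + a.hot + 19]
21. n1.ok = false  [B.ok > 9]
22. n0.idx = "nv"  ["nv"]
23. n0.env = 9  [9]
24. n0.val = -4  [-4]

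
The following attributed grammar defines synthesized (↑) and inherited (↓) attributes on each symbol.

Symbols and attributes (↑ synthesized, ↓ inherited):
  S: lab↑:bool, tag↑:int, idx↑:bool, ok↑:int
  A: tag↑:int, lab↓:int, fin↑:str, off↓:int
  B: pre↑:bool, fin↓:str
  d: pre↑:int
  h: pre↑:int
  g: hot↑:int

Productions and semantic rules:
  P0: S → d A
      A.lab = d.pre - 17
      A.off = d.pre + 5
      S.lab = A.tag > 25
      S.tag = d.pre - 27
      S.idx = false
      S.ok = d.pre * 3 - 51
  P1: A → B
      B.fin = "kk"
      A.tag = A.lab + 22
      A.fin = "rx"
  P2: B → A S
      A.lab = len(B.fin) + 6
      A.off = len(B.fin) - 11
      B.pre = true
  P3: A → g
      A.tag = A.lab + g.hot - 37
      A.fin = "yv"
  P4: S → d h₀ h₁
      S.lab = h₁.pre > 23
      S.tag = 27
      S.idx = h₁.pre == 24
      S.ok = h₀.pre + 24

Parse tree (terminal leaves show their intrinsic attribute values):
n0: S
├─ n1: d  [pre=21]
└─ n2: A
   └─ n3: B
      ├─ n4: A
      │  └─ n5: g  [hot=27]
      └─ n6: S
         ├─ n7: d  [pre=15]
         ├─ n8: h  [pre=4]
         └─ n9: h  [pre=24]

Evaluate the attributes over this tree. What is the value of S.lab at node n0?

1. n1.pre = 21  [terminal]
2. n2.lab = 4  [d.pre - 17]
3. n2.off = 26  [d.pre + 5]
4. n3.fin = "kk"  ["kk"]
5. n4.lab = 8  [len(B.fin) + 6]
6. n4.off = -9  [len(B.fin) - 11]
7. n5.hot = 27  [terminal]
8. n4.tag = -2  [A.lab + g.hot - 37]
9. n4.fin = "yv"  ["yv"]
10. n7.pre = 15  [terminal]
11. n8.pre = 4  [terminal]
12. n9.pre = 24  [terminal]
13. n6.lab = true  [h₁.pre > 23]
14. n6.tag = 27  [27]
15. n6.idx = true  [h₁.pre == 24]
16. n6.ok = 28  [h₀.pre + 24]
17. n3.pre = true  [true]
18. n2.tag = 26  [A.lab + 22]
19. n2.fin = "rx"  ["rx"]
20. n0.lab = true  [A.tag > 25]
21. n0.tag = -6  [d.pre - 27]
22. n0.idx = false  [false]
23. n0.ok = 12  [d.pre * 3 - 51]

true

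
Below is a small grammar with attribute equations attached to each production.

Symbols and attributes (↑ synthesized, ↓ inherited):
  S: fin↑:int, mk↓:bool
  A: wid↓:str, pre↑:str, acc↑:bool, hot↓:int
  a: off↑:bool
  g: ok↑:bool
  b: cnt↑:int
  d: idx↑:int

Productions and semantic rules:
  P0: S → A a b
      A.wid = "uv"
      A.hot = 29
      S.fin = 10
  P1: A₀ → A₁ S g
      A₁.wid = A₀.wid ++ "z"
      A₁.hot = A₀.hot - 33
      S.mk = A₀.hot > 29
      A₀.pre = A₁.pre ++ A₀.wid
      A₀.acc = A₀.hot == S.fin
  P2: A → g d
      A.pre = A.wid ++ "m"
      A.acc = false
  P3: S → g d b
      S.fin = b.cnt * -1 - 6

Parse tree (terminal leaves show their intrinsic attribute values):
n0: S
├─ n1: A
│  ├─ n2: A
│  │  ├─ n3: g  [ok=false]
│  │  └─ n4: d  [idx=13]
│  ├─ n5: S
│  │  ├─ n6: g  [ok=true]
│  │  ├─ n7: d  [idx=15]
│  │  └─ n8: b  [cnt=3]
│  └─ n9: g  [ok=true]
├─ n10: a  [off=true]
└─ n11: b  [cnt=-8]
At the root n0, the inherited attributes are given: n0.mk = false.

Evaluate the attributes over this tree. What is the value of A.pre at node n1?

"uvzmuv"

1. n0.mk = false  [given at root]
2. n1.wid = "uv"  ["uv"]
3. n1.hot = 29  [29]
4. n2.wid = "uvz"  [A₀.wid ++ "z"]
5. n2.hot = -4  [A₀.hot - 33]
6. n3.ok = false  [terminal]
7. n4.idx = 13  [terminal]
8. n2.pre = "uvzm"  [A.wid ++ "m"]
9. n2.acc = false  [false]
10. n5.mk = false  [A₀.hot > 29]
11. n6.ok = true  [terminal]
12. n7.idx = 15  [terminal]
13. n8.cnt = 3  [terminal]
14. n5.fin = -9  [b.cnt * -1 - 6]
15. n9.ok = true  [terminal]
16. n1.pre = "uvzmuv"  [A₁.pre ++ A₀.wid]
17. n1.acc = false  [A₀.hot == S.fin]
18. n10.off = true  [terminal]
19. n11.cnt = -8  [terminal]
20. n0.fin = 10  [10]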